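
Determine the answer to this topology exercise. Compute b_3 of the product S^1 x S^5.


Each S^d has Poincare polynomial 1 + t^d.
The product S^1 x S^5 has Poincare polynomial prod(1+t^d_i).
Expanding: b_0=1, b_1=1, b_5=1, b_6=1.
b_3 = 0

0


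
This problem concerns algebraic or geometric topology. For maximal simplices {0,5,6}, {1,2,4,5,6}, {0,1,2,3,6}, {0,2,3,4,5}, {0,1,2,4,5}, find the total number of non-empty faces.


Each maximal simplex on m vertices has 2^m - 1 nonempty faces.
Take the union (dedupe shared faces).
Total distinct faces = 80

80


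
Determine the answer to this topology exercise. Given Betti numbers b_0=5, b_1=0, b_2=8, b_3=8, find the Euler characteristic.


chi = sum_k (-1)^k b_k.
= (5) + (0) + (8) + (-8)
= 5

5


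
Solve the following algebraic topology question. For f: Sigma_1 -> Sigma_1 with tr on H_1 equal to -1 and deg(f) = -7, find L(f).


L(f) = tr(f_0*) - tr(f_1*) + tr(f_2*).
= 1 - (-1) + (-7)
= -5

-5


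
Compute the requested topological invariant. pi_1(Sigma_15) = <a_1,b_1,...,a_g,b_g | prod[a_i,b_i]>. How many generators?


Standard presentation: pi_1(Sigma_g) = <a_1,b_1,...,a_g,b_g | [a_1,b_1]...[a_g,b_g] = 1>.
Number of generators = 2g = 2*15 = 30

30


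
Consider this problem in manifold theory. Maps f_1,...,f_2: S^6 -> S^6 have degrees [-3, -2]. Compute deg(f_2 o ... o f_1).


Degree is multiplicative: deg(composition) = product of degrees.
= (-3) * (-2) = 6

6


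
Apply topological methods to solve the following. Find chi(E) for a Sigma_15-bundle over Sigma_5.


For a fiber bundle F -> E -> B (with CW structure): chi(E) = chi(B) * chi(F).
chi(Sigma_5) = -8, chi(Sigma_15) = -28.
chi(E) = (-8) * (-28) = 224

224


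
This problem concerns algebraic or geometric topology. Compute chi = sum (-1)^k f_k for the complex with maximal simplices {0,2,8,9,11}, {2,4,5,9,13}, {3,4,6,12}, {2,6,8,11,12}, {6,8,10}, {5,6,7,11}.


Enumerate all faces; f-vector: f_0=13, f_1=38, f_2=38, f_3=17, f_4=3.
chi = sum (-1)^k f_k = -1

-1


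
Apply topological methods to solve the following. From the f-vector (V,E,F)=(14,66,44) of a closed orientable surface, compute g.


chi = V - E + F = 14 - 66 + 44 = -8
For orientable closed surface: chi = 2 - 2g, so g = (2 - chi)/2.
g = (2 - (-8)) / 2 = 10 / 2 = 5

5


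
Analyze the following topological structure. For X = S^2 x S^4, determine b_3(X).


Each S^d has Poincare polynomial 1 + t^d.
The product S^2 x S^4 has Poincare polynomial prod(1+t^d_i).
Expanding: b_0=1, b_2=1, b_4=1, b_6=1.
b_3 = 0

0


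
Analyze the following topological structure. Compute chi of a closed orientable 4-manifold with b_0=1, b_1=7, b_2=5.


By Poincare duality b_k = b_{4-k}, so full Betti numbers: b_0=1, b_1=7, b_2=5, b_3=7, b_4=1.
chi = sum (-1)^k b_k = -7

-7


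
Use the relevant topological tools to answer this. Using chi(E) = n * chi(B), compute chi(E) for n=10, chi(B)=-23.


For a finite covering: chi(E) = (number of sheets) * chi(B).
chi(E) = 10 * (-23) = -230

-230


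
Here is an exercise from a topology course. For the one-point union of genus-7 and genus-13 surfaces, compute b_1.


For a wedge: H_1(A v B) = H_1(A) + H_1(B).
b_1(Sigma_7) = 14, b_1(Sigma_13) = 26.
b_1 = 14 + 26 = 40

40


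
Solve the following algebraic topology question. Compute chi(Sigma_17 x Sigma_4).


chi(Sigma_17) = 2 - 2*17 = -32
chi(Sigma_4) = 2 - 2*4 = -6
chi(product) = (-32) * (-6) = 192

192


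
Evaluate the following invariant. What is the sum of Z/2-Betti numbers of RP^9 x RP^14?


dim H^*(RP^n; Z/2) = n+1 (one Z/2 in each degree 0..n).
Total Betti number is multiplicative.
Total = (9+1) * (14+1) = 10 * 15 = 150

150


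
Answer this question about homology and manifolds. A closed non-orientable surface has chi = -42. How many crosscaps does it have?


chi = 2 - k for closed non-orientable surfaces with k crosscaps.
-42 = 2 - k
k = 2 - (-42) = 44

44


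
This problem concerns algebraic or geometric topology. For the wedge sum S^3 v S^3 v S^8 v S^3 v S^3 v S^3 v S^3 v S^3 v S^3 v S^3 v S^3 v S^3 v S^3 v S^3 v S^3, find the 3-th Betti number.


For a wedge of spheres, H_k (k>0) is free on one generator per sphere of dimension k.
Spheres of dimension 3: count = 14.
b_3 = 14

14


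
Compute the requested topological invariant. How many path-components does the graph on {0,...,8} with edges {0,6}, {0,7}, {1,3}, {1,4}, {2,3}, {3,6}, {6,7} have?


Run DFS/union-find over 9 vertices.
V = 9, E = 7.
Number of components = 3

3


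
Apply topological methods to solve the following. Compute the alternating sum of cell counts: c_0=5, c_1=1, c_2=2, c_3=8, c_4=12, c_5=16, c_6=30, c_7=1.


chi = sum_k (-1)^k c_k.
= (-1)^0*5 + (-1)^1*1 + (-1)^2*2 + (-1)^3*8 + (-1)^4*12 + (-1)^5*16 + (-1)^6*30 + (-1)^7*1
= (5) + (-1) + (2) + (-8) + (12) + (-16) + (30) + (-1)
= 23

23


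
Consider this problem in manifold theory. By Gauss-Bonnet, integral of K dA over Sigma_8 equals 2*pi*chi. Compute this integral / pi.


Gauss-Bonnet: integral K dA = 2*pi*chi(M).
chi(Sigma_8) = 2 - 2*8 = -14.
(integral K dA)/pi = 2*chi = 2*(-14) = -28

-28


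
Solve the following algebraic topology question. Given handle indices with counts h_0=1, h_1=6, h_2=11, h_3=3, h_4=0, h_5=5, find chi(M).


Handles of index k contribute (-1)^k to chi (same as CW cells).
chi = (1) + (-6) + (11) + (-3) + (0) + (-5) = -2

-2


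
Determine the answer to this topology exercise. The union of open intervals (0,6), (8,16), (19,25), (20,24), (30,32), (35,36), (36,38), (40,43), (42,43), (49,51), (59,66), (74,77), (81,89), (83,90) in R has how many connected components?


Sort and merge overlapping open intervals.
Merged: (0,6), (8,16), (19,25), (30,32), (35,36), (36,38), (40,43), (49,51), (59,66), (74,77), (81,90).
Number of components = 11

11


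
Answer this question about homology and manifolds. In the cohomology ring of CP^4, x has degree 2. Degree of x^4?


|x| = 2 in H^*(CP^n).
|x^4| = 4 * |x| = 4 * 2 = 8

8


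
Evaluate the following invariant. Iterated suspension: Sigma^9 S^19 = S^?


Each suspension raises dimension by 1: Sigma S^n = S^{n+1}.
Sigma^9 S^19 = S^{19+9} = S^28

28


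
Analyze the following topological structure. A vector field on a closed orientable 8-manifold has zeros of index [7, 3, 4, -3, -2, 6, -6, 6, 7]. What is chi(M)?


Poincare-Hopf: chi(M) = sum of indices of zeros.
chi = (7) + (3) + (4) + (-3) + (-2) + (6) + (-6) + (6) + (7) = 22

22


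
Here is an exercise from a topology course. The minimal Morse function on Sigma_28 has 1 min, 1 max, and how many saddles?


A perfect Morse function has m_k = b_k.
For Sigma_28: b_0=1, b_1=2g=56, b_2=1.
Saddles m_1 = 2g = 56

56


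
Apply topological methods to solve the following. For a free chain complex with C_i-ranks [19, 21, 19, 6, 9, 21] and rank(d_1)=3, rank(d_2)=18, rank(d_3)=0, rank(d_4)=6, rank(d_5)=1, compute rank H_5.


rank H_k = rank(ker d_k) - rank(im d_{k+1}).
rank(ker d_5) = rank(C_5) - rank(d_5) = 21 - 1 = 20.
rank(im d_{5+1}) = 0.
rank H_5 = 20 - 0 = 20

20


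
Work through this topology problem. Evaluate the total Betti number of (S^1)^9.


b_k(T^9) = C(9,k), so the sum over k is sum_k C(9,k) = 2^9.
Total = 2^9 = 512

512


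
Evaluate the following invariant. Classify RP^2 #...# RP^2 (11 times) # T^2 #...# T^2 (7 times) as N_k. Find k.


Since a >= 1, the sum is non-orientable; each T^2 can be replaced by RP^2 # RP^2 (since T^2#RP^2 = 3RP^2).
Total crosscaps k = 11 + 2*7 = 25.
Check via chi: chi = 11*1 + 7*0 - (11+7-1)*2 = -23 = 2 - k = -23. Consistent.

25


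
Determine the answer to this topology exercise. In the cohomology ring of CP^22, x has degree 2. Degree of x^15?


|x| = 2 in H^*(CP^n).
|x^15| = 15 * |x| = 15 * 2 = 30

30


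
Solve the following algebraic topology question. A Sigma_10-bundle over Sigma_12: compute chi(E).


For a fiber bundle F -> E -> B (with CW structure): chi(E) = chi(B) * chi(F).
chi(Sigma_12) = -22, chi(Sigma_10) = -18.
chi(E) = (-22) * (-18) = 396

396


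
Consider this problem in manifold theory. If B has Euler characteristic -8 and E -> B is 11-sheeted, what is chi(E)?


For a finite covering: chi(E) = (number of sheets) * chi(B).
chi(E) = 11 * (-8) = -88

-88


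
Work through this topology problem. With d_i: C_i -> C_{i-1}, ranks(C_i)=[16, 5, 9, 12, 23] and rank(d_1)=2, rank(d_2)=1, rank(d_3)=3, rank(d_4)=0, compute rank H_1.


rank H_k = rank(ker d_k) - rank(im d_{k+1}).
rank(ker d_1) = rank(C_1) - rank(d_1) = 5 - 2 = 3.
rank(im d_{1+1}) = 1.
rank H_1 = 3 - 1 = 2

2


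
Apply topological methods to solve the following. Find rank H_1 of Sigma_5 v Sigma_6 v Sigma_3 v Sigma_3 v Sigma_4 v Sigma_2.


For a wedge X v Y: reduced H_k(X v Y) = H_k(X) + H_k(Y).
Each Sigma_g contributes b_1 = 2g.
b_1 = 10 + 12 + 6 + 6 + 8 + 4 = 46

46


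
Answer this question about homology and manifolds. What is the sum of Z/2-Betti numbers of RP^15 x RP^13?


dim H^*(RP^n; Z/2) = n+1 (one Z/2 in each degree 0..n).
Total Betti number is multiplicative.
Total = (15+1) * (13+1) = 16 * 14 = 224

224


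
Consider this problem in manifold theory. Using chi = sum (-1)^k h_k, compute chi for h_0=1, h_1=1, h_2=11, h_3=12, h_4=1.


Handles of index k contribute (-1)^k to chi (same as CW cells).
chi = (1) + (-1) + (11) + (-12) + (1) = 0

0


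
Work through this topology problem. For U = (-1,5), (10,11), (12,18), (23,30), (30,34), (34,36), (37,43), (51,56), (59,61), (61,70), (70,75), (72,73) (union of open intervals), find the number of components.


Sort and merge overlapping open intervals.
Merged: (-1,5), (10,11), (12,18), (23,30), (30,34), (34,36), (37,43), (51,56), (59,61), (61,70), (70,75).
Number of components = 11

11


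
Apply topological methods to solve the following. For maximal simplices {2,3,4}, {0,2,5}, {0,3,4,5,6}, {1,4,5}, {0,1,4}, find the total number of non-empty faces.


Each maximal simplex on m vertices has 2^m - 1 nonempty faces.
Take the union (dedupe shared faces).
Total distinct faces = 44

44


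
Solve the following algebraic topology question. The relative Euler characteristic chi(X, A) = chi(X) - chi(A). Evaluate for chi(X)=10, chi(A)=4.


Relative Euler characteristic: chi(X, A) = chi(X) - chi(A).
= 10 - (4) = 6

6


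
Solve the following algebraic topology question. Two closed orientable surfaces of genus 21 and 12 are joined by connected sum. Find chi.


chi(Sigma_21) = 2 - 2*21 = -40
chi(Sigma_12) = 2 - 2*12 = -22
For surfaces: chi(A#B) = chi(A) + chi(B) - 2.
chi = -40 + -22 - 2 = -64

-64


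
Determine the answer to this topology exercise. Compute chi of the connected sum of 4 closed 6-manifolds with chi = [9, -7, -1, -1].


For n-manifolds: chi(A#B) = chi(A) + chi(B) - chi(S^6).
chi(S^6) = 1 + (-1)^6 = 2.
chi(#) = (sum chi_i) - (4-1)*chi(S^6) = 0 - 3*2 = -6

-6


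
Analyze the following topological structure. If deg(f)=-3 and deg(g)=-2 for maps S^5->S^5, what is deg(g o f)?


Degree is multiplicative under composition: deg(g o f) = deg(g) * deg(f).
= -2 * -3 = 6

6


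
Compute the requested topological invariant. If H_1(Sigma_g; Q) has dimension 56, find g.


For a closed orientable surface: b_1 = 2g.
56 = 2g
g = 56 / 2 = 28

28


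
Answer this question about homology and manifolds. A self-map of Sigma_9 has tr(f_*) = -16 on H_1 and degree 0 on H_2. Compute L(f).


L(f) = tr(f_0*) - tr(f_1*) + tr(f_2*).
= 1 - (-16) + (0)
= 17

17


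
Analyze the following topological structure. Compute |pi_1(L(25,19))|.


pi_1(L(p,q)) = Z/pZ for any q coprime to p.
|pi_1(L(25,19))| = 25

25


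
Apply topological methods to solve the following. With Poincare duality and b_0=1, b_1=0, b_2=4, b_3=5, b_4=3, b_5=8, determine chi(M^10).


By Poincare duality b_k = b_{10-k}, so full Betti numbers: b_0=1, b_1=0, b_2=4, b_3=5, b_4=3, b_5=8, b_6=3, b_7=5, b_8=4, b_9=0, b_10=1.
chi = sum (-1)^k b_k = -2

-2


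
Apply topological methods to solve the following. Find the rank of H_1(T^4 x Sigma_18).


pi_1(A x B) = pi_1(A) x pi_1(B); rank of abelianization = b_1.
b_1(T^4) = 4, b_1(Sigma_18) = 2*18 = 36.
b_1(product) = 4 + 36 = 40

40


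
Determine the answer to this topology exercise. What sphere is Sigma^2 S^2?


Each suspension raises dimension by 1: Sigma S^n = S^{n+1}.
Sigma^2 S^2 = S^{2+2} = S^4

4


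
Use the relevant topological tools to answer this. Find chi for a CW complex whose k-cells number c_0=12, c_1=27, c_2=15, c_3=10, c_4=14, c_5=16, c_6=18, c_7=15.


chi = sum_k (-1)^k c_k.
= (-1)^0*12 + (-1)^1*27 + (-1)^2*15 + (-1)^3*10 + (-1)^4*14 + (-1)^5*16 + (-1)^6*18 + (-1)^7*15
= (12) + (-27) + (15) + (-10) + (14) + (-16) + (18) + (-15)
= -9

-9


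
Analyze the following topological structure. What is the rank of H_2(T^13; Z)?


By the Kunneth formula, b_k(T^n) = C(n,k).
b_2(T^13) = C(13,2).
C(13,2) = 13!/(2!*11!) = 78

78


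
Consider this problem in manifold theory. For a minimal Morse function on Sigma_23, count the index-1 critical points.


A perfect Morse function has m_k = b_k.
For Sigma_23: b_0=1, b_1=2g=46, b_2=1.
Saddles m_1 = 2g = 46

46


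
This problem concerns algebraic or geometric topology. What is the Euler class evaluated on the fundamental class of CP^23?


For any closed oriented manifold, <e(TM),[M]> = chi(M).
chi(CP^23) = 23+1 = 24

24


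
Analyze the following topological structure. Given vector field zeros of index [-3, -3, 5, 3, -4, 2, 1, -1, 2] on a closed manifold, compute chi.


Poincare-Hopf: chi(M) = sum of indices of zeros.
chi = (-3) + (-3) + (5) + (3) + (-4) + (2) + (1) + (-1) + (2) = 2

2


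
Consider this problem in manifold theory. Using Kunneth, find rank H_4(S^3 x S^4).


Each S^d has Poincare polynomial 1 + t^d.
The product S^3 x S^4 has Poincare polynomial prod(1+t^d_i).
Expanding: b_0=1, b_3=1, b_4=1, b_7=1.
b_4 = 1

1


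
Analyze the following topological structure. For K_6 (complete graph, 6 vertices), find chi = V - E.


K_6: V = 6, E = C(6,2) = 15.
chi = V - E = 6 - 15 = -9

-9


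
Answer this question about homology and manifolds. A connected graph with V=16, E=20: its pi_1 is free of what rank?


For a connected graph: rank(pi_1) = b_1 = E - V + 1 = 1 - chi.
chi = V - E = 16 - 20 = -4.
rank = 1 - (-4) = 20 - 16 + 1 = 5

5


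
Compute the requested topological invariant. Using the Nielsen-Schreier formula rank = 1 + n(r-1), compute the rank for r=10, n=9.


Nielsen-Schreier: an index-n subgroup of F_r is free of rank 1 + n(r-1).
Equivalently: chi(cover) = n*chi(base); chi(vee_r S^1) = 1 - 10 = -9.
chi(E) = 9*(-9) = -81; rank = 1 - chi(E) = 1 - (-81) = 82.
rank = 1 + 9*(10-1) = 1 + 81 = 82

82


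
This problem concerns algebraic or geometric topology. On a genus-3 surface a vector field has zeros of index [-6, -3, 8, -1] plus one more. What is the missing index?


Poincare-Hopf: sum of indices = chi(M).
chi(Sigma_3) = 2 - 2*3 = -4.
Sum of known indices = -2.
x = chi - (sum known) = -4 - (-2) = -2

-2


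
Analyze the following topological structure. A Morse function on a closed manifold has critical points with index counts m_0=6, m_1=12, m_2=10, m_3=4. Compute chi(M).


Morse theory: chi(M) = sum_k (-1)^k m_k where m_k = #(index-k critical points).
= (6) + (-12) + (10) + (-4) = 0

0


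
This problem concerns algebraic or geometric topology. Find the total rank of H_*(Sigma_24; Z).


For Sigma_24: b_0 = 1, b_1 = 2g = 48, b_2 = 1.
Total = 1 + 48 + 1 = 50

50


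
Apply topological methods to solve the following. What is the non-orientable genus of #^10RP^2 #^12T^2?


Since a >= 1, the sum is non-orientable; each T^2 can be replaced by RP^2 # RP^2 (since T^2#RP^2 = 3RP^2).
Total crosscaps k = 10 + 2*12 = 34.
Check via chi: chi = 10*1 + 12*0 - (10+12-1)*2 = -32 = 2 - k = -32. Consistent.

34


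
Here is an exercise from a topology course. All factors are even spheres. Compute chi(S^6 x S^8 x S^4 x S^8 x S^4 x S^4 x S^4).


chi is multiplicative: chi(X x Y) = chi(X) chi(Y).
Each even-dim sphere has chi = 2. There are 7 factors.
chi = 2^7 = 128

128


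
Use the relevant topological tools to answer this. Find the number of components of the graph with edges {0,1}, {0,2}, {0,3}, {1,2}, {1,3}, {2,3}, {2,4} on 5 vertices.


Run DFS/union-find over 5 vertices.
V = 5, E = 7.
Number of components = 1

1


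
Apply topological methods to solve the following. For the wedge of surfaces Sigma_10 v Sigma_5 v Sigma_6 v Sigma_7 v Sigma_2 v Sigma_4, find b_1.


For a wedge X v Y: reduced H_k(X v Y) = H_k(X) + H_k(Y).
Each Sigma_g contributes b_1 = 2g.
b_1 = 20 + 10 + 12 + 14 + 4 + 8 = 68

68


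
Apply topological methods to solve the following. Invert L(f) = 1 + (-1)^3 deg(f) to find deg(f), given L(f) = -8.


L(f) = 1 + (-1)^3 deg(f) on S^3.
-8 = 1 + (-1)^3 * deg(f)
(-1)^3 * deg(f) = -9
deg(f) = 9

9


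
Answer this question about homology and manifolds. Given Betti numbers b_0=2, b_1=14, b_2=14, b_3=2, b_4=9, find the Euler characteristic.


chi = sum_k (-1)^k b_k.
= (2) + (-14) + (14) + (-2) + (9)
= 9

9


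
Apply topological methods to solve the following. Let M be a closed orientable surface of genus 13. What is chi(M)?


For a closed orientable surface of genus g: chi = 2 - 2g.
Here g = 13.
chi = 2 - 2*13 = 2 - 26 = -24

-24


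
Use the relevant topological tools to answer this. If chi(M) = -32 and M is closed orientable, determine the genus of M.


chi = 2 - 2g for closed orientable surfaces.
-32 = 2 - 2g
2g = 2 - (-32) = 34
g = 17

17


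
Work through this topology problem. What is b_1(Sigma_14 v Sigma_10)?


For a wedge: H_1(A v B) = H_1(A) + H_1(B).
b_1(Sigma_14) = 28, b_1(Sigma_10) = 20.
b_1 = 28 + 20 = 48

48


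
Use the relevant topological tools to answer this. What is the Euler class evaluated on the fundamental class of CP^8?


For any closed oriented manifold, <e(TM),[M]> = chi(M).
chi(CP^8) = 8+1 = 9

9


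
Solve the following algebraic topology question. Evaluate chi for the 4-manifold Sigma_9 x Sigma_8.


chi(Sigma_9) = 2 - 2*9 = -16
chi(Sigma_8) = 2 - 2*8 = -14
chi(product) = (-16) * (-14) = 224

224


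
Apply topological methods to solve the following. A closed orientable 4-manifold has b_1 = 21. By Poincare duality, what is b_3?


Poincare duality for closed orientable n-manifolds: b_k = b_{n-k}.
Here n = 4, so b_3 = b_1 = 21

21


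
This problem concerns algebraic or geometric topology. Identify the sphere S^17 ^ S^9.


S^m ^ S^n = S^{m+n}.
k = 17 + 9 = 26

26


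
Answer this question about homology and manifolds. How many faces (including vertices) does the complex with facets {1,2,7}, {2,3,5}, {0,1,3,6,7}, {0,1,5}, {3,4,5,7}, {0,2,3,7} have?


Each maximal simplex on m vertices has 2^m - 1 nonempty faces.
Take the union (dedupe shared faces).
Total distinct faces = 58

58


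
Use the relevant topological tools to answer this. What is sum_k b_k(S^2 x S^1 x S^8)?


Total Betti number is multiplicative under products.
Each S^d (d>=1) has total Betti number 2.
There are 3 sphere factors.
Total = 2^3 = 8

8


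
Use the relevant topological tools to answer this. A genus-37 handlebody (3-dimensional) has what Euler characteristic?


A genus-g handlebody deformation retracts to a wedge of g circles.
chi(vee_g S^1) = 1 - g.
chi(H_37) = 1 - 37 = -36

-36


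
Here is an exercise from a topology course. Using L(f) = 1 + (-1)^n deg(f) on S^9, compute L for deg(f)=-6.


On S^9: L(f) = tr(f_0*) + (-1)^9 tr(f_9*) = 1 + (-1)^9 * deg(f).
L(f) = 1 + (-1)^9 * -6 = 1 + 6 = 7

7


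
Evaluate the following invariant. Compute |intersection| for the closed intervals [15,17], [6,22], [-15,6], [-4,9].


Intersection = [max(a_i), min(b_i)] = [15, 6].
Since 15 > 6, the intersection is empty.
Length = 0

0


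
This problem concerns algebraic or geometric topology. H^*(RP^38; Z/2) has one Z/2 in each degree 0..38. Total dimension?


H^k(RP^38; Z/2) = Z/2 for each 0 <= k <= 38.
Total dimension = 38 + 1 = 39

39


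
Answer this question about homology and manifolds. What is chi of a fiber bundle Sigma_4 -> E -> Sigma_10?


For a fiber bundle F -> E -> B (with CW structure): chi(E) = chi(B) * chi(F).
chi(Sigma_10) = -18, chi(Sigma_4) = -6.
chi(E) = (-18) * (-6) = 108

108


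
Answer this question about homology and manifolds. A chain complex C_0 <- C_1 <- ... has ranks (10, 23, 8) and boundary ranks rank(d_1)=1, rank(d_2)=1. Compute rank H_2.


rank H_k = rank(ker d_k) - rank(im d_{k+1}).
rank(ker d_2) = rank(C_2) - rank(d_2) = 8 - 1 = 7.
rank(im d_{2+1}) = 0.
rank H_2 = 7 - 0 = 7

7


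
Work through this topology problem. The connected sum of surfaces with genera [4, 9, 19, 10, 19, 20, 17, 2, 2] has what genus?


Genus is additive under connected sum of orientable surfaces.
g = 4 + 9 + 19 + 10 + 19 + 20 + 17 + 2 + 2 = 102

102


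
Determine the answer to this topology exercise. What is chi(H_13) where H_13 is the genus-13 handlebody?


A genus-g handlebody deformation retracts to a wedge of g circles.
chi(vee_g S^1) = 1 - g.
chi(H_13) = 1 - 13 = -12

-12


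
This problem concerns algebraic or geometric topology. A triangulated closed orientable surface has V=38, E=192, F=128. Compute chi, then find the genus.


chi = V - E + F = 38 - 192 + 128 = -26
For orientable closed surface: chi = 2 - 2g, so g = (2 - chi)/2.
g = (2 - (-26)) / 2 = 28 / 2 = 14

14


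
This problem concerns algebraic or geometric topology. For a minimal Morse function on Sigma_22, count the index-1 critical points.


A perfect Morse function has m_k = b_k.
For Sigma_22: b_0=1, b_1=2g=44, b_2=1.
Saddles m_1 = 2g = 44

44


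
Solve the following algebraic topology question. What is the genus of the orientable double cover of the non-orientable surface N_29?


chi(N_29) = 2 - 29 = -27.
Double cover: chi(Sigma_g) = 2 * chi(N_29) = 2*(-27) = -54.
2 - 2g = -54, so g = (2 - (-54))/2 = 56/2 = 28

28


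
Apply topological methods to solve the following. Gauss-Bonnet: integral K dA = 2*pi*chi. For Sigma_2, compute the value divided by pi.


Gauss-Bonnet: integral K dA = 2*pi*chi(M).
chi(Sigma_2) = 2 - 2*2 = -2.
(integral K dA)/pi = 2*chi = 2*(-2) = -4

-4


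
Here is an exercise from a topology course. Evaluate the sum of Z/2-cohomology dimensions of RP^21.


H^k(RP^21; Z/2) = Z/2 for each 0 <= k <= 21.
Total dimension = 21 + 1 = 22

22


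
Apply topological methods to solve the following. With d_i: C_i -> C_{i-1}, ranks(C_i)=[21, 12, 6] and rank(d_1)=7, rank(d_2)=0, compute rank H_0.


rank H_k = rank(ker d_k) - rank(im d_{k+1}).
rank(ker d_0) = rank(C_0) - rank(d_0) = 21 - 0 = 21.
rank(im d_{0+1}) = 7.
rank H_0 = 21 - 7 = 14

14


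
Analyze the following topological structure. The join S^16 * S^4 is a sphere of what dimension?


Join of spheres: S^m * S^n = S^{m+n+1}.
dim = 16 + 4 + 1 = 21

21


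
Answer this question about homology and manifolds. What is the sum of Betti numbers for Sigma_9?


For Sigma_9: b_0 = 1, b_1 = 2g = 18, b_2 = 1.
Total = 1 + 18 + 1 = 20

20


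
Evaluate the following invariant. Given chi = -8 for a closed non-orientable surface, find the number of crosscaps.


chi = 2 - k for closed non-orientable surfaces with k crosscaps.
-8 = 2 - k
k = 2 - (-8) = 10

10


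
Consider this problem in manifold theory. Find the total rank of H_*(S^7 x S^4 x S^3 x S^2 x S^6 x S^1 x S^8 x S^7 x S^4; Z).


Total Betti number is multiplicative under products.
Each S^d (d>=1) has total Betti number 2.
There are 9 sphere factors.
Total = 2^9 = 512

512


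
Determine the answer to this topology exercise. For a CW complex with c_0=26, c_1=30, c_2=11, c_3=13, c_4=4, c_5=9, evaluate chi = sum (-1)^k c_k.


chi = sum_k (-1)^k c_k.
= (-1)^0*26 + (-1)^1*30 + (-1)^2*11 + (-1)^3*13 + (-1)^4*4 + (-1)^5*9
= (26) + (-30) + (11) + (-13) + (4) + (-9)
= -11

-11


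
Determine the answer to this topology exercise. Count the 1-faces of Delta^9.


Delta^9 has 9+1 vertices. A 1-face is a choice of 1+1 vertices.
f_1 = C(9+1, 1+1) = C(10,2) = 45

45


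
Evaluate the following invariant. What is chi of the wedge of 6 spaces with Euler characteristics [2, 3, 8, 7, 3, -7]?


chi(A v B) = chi(A) + chi(B) - 1 (one point identified).
For 6 spaces: chi = (sum chi_i) - (6 - 1).
sum = 16; chi = 16 - 5 = 11

11


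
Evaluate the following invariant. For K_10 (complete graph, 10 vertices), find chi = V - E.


K_10: V = 10, E = C(10,2) = 45.
chi = V - E = 10 - 45 = -35

-35


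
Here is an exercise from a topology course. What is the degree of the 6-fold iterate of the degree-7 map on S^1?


deg(f) = 7. Degree is multiplicative: deg(f^6) = (deg f)^6.
deg(f^6) = (7)^6 = 117649

117649


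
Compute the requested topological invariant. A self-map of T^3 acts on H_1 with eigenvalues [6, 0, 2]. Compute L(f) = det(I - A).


For a torus self-map: L(f) = det(I - A) where A acts on H_1.
L(f) = (1-6) * (1-0) * (1-2) = -5 * 1 * -1 = 5

5


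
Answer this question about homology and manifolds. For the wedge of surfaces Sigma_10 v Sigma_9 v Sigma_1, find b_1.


For a wedge X v Y: reduced H_k(X v Y) = H_k(X) + H_k(Y).
Each Sigma_g contributes b_1 = 2g.
b_1 = 20 + 18 + 2 = 40

40


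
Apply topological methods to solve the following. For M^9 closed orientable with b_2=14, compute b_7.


Poincare duality for closed orientable n-manifolds: b_k = b_{n-k}.
Here n = 9, so b_7 = b_2 = 14

14


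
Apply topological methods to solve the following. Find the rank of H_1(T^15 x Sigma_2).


pi_1(A x B) = pi_1(A) x pi_1(B); rank of abelianization = b_1.
b_1(T^15) = 15, b_1(Sigma_2) = 2*2 = 4.
b_1(product) = 15 + 4 = 19

19


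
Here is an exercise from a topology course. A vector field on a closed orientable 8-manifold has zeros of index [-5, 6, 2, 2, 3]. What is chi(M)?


Poincare-Hopf: chi(M) = sum of indices of zeros.
chi = (-5) + (6) + (2) + (2) + (3) = 8

8


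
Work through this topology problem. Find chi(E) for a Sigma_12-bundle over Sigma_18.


For a fiber bundle F -> E -> B (with CW structure): chi(E) = chi(B) * chi(F).
chi(Sigma_18) = -34, chi(Sigma_12) = -22.
chi(E) = (-34) * (-22) = 748

748


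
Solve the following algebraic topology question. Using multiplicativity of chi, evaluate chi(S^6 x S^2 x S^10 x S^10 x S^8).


chi is multiplicative: chi(X x Y) = chi(X) chi(Y).
Each even-dim sphere has chi = 2. There are 5 factors.
chi = 2^5 = 32

32


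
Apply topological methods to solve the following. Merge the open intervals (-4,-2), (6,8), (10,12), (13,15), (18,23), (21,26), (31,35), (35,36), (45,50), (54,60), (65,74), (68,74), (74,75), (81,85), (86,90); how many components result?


Sort and merge overlapping open intervals.
Merged: (-4,-2), (6,8), (10,12), (13,15), (18,26), (31,35), (35,36), (45,50), (54,60), (65,74), (74,75), (81,85), (86,90).
Number of components = 13

13


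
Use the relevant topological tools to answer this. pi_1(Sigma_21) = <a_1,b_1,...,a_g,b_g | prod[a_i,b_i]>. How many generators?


Standard presentation: pi_1(Sigma_g) = <a_1,b_1,...,a_g,b_g | [a_1,b_1]...[a_g,b_g] = 1>.
Number of generators = 2g = 2*21 = 42

42


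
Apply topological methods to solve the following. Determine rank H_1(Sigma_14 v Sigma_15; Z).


For a wedge: H_1(A v B) = H_1(A) + H_1(B).
b_1(Sigma_14) = 28, b_1(Sigma_15) = 30.
b_1 = 28 + 30 = 58

58


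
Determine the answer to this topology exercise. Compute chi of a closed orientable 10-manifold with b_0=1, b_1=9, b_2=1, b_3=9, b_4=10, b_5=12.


By Poincare duality b_k = b_{10-k}, so full Betti numbers: b_0=1, b_1=9, b_2=1, b_3=9, b_4=10, b_5=12, b_6=10, b_7=9, b_8=1, b_9=9, b_10=1.
chi = sum (-1)^k b_k = -24

-24


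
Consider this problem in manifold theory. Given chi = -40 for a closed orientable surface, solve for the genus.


chi = 2 - 2g for closed orientable surfaces.
-40 = 2 - 2g
2g = 2 - (-40) = 42
g = 21

21


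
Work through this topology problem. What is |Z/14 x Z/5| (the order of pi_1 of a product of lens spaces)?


pi_1(X x Y) = pi_1(X) x pi_1(Y).
pi_1(L(14,1)) = Z/14, pi_1(L(5,1)) = Z/5.
|Z/14 x Z/5| = 14 * 5 = 70

70


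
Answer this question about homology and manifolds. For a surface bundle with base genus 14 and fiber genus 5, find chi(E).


For a fiber bundle F -> E -> B (with CW structure): chi(E) = chi(B) * chi(F).
chi(Sigma_14) = -26, chi(Sigma_5) = -8.
chi(E) = (-26) * (-8) = 208

208


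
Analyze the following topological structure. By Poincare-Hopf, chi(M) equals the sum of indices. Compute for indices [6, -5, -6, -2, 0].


Poincare-Hopf: chi(M) = sum of indices of zeros.
chi = (6) + (-5) + (-6) + (-2) + (0) = -7

-7


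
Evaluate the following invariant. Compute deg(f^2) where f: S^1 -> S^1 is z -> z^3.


deg(f) = 3. Degree is multiplicative: deg(f^2) = (deg f)^2.
deg(f^2) = (3)^2 = 9

9


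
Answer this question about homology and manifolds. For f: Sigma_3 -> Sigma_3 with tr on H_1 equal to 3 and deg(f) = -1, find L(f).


L(f) = tr(f_0*) - tr(f_1*) + tr(f_2*).
= 1 - (3) + (-1)
= -3

-3


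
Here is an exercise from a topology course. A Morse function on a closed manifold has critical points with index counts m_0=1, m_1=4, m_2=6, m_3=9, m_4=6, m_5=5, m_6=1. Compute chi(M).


Morse theory: chi(M) = sum_k (-1)^k m_k where m_k = #(index-k critical points).
= (1) + (-4) + (6) + (-9) + (6) + (-5) + (1) = -4

-4


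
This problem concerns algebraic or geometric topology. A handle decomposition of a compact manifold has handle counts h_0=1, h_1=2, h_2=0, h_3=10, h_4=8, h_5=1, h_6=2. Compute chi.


Handles of index k contribute (-1)^k to chi (same as CW cells).
chi = (1) + (-2) + (0) + (-10) + (8) + (-1) + (2) = -2

-2


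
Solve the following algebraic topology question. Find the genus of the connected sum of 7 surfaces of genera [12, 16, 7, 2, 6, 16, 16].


Genus is additive under connected sum of orientable surfaces.
g = 12 + 16 + 7 + 2 + 6 + 16 + 16 = 75

75


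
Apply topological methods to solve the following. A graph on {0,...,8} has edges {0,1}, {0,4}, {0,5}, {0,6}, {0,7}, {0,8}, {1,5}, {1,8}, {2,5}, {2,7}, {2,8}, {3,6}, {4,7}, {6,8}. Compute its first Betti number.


b_1 = E - V + (number of components).
E = 14, V = 9, components = 1.
b_1 = 14 - 9 + 1 = 6

6


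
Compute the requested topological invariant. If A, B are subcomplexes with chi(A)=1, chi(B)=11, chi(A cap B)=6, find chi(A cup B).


chi(A cup B) = chi(A) + chi(B) - chi(A cap B)
= 1 + (11) - (6)
= 6

6


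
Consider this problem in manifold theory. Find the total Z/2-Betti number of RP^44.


H^k(RP^44; Z/2) = Z/2 for each 0 <= k <= 44.
Total dimension = 44 + 1 = 45

45


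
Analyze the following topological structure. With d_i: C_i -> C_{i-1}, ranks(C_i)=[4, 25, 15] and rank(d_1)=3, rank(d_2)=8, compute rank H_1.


rank H_k = rank(ker d_k) - rank(im d_{k+1}).
rank(ker d_1) = rank(C_1) - rank(d_1) = 25 - 3 = 22.
rank(im d_{1+1}) = 8.
rank H_1 = 22 - 8 = 14

14


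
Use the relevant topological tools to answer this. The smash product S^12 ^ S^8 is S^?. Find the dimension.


S^m ^ S^n = S^{m+n}.
k = 12 + 8 = 20

20


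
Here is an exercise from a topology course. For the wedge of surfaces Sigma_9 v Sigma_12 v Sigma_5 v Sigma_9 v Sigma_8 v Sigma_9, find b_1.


For a wedge X v Y: reduced H_k(X v Y) = H_k(X) + H_k(Y).
Each Sigma_g contributes b_1 = 2g.
b_1 = 18 + 24 + 10 + 18 + 16 + 18 = 104

104


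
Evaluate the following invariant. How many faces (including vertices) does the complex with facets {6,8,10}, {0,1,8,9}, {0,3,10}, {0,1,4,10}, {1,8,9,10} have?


Each maximal simplex on m vertices has 2^m - 1 nonempty faces.
Take the union (dedupe shared faces).
Total distinct faces = 41

41


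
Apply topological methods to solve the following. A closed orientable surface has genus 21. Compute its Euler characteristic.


For a closed orientable surface of genus g: chi = 2 - 2g.
Here g = 21.
chi = 2 - 2*21 = 2 - 42 = -40

-40


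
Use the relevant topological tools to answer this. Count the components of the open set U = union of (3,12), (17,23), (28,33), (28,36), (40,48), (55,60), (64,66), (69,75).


Sort and merge overlapping open intervals.
Merged: (3,12), (17,23), (28,36), (40,48), (55,60), (64,66), (69,75).
Number of components = 7

7


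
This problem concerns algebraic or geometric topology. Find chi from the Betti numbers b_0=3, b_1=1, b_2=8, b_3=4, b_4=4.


chi = sum_k (-1)^k b_k.
= (3) + (-1) + (8) + (-4) + (4)
= 10

10


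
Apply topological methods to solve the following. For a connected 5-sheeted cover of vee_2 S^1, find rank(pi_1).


Nielsen-Schreier: an index-n subgroup of F_r is free of rank 1 + n(r-1).
Equivalently: chi(cover) = n*chi(base); chi(vee_r S^1) = 1 - 2 = -1.
chi(E) = 5*(-1) = -5; rank = 1 - chi(E) = 1 - (-5) = 6.
rank = 1 + 5*(2-1) = 1 + 5 = 6

6


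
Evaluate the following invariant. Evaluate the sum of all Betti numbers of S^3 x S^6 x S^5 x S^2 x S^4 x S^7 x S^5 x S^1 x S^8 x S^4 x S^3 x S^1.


Total Betti number is multiplicative under products.
Each S^d (d>=1) has total Betti number 2.
There are 12 sphere factors.
Total = 2^12 = 4096

4096


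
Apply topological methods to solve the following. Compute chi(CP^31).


CP^31 has one cell in each even dimension 0, 2, ..., 2*31 (31+1 cells total).
All cells are even-dimensional, so chi = number of cells.
chi = 31 + 1 = 32

32


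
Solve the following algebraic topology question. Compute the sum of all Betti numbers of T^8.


b_k(T^8) = C(8,k), so the sum over k is sum_k C(8,k) = 2^8.
Total = 2^8 = 256

256


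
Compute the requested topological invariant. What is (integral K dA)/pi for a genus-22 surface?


Gauss-Bonnet: integral K dA = 2*pi*chi(M).
chi(Sigma_22) = 2 - 2*22 = -42.
(integral K dA)/pi = 2*chi = 2*(-42) = -84

-84


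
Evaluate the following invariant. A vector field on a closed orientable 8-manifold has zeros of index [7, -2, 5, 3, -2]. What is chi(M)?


Poincare-Hopf: chi(M) = sum of indices of zeros.
chi = (7) + (-2) + (5) + (3) + (-2) = 11

11


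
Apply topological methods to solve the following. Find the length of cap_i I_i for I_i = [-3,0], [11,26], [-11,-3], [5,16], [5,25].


Intersection = [max(a_i), min(b_i)] = [11, -3].
Since 11 > -3, the intersection is empty.
Length = 0

0


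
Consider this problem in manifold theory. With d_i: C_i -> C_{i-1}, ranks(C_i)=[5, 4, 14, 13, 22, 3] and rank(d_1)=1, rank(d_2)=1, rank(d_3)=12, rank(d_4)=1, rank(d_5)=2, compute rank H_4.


rank H_k = rank(ker d_k) - rank(im d_{k+1}).
rank(ker d_4) = rank(C_4) - rank(d_4) = 22 - 1 = 21.
rank(im d_{4+1}) = 2.
rank H_4 = 21 - 2 = 19

19


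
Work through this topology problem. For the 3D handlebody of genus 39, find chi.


A genus-g handlebody deformation retracts to a wedge of g circles.
chi(vee_g S^1) = 1 - g.
chi(H_39) = 1 - 39 = -38

-38


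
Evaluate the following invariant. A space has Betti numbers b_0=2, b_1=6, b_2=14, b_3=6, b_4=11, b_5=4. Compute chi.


chi = sum_k (-1)^k b_k.
= (2) + (-6) + (14) + (-6) + (11) + (-4)
= 11

11


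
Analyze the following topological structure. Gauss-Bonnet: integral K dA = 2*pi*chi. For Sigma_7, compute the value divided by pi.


Gauss-Bonnet: integral K dA = 2*pi*chi(M).
chi(Sigma_7) = 2 - 2*7 = -12.
(integral K dA)/pi = 2*chi = 2*(-12) = -24

-24


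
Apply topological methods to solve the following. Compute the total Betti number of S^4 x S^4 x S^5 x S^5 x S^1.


Total Betti number is multiplicative under products.
Each S^d (d>=1) has total Betti number 2.
There are 5 sphere factors.
Total = 2^5 = 32

32


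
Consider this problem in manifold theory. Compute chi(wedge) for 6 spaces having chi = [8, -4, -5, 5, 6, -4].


chi(A v B) = chi(A) + chi(B) - 1 (one point identified).
For 6 spaces: chi = (sum chi_i) - (6 - 1).
sum = 6; chi = 6 - 5 = 1

1


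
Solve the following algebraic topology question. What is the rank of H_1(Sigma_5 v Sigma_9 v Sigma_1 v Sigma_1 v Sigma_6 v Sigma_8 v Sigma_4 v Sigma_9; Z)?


For a wedge X v Y: reduced H_k(X v Y) = H_k(X) + H_k(Y).
Each Sigma_g contributes b_1 = 2g.
b_1 = 10 + 18 + 2 + 2 + 12 + 16 + 8 + 18 = 86

86


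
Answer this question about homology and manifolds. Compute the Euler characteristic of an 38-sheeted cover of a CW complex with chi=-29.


For a finite covering: chi(E) = (number of sheets) * chi(B).
chi(E) = 38 * (-29) = -1102

-1102


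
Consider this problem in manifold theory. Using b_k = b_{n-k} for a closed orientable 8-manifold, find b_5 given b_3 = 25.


Poincare duality for closed orientable n-manifolds: b_k = b_{n-k}.
Here n = 8, so b_5 = b_3 = 25

25


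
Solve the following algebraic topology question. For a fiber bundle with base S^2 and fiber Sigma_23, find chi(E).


chi(S^2) = 2 (n even), chi(Sigma_23) = 2 - 2*23 = -44.
chi(E) = 2 * (-44) = -88

-88


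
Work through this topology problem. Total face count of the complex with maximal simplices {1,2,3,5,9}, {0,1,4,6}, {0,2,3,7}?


Each maximal simplex on m vertices has 2^m - 1 nonempty faces.
Take the union (dedupe shared faces).
Total distinct faces = 56

56


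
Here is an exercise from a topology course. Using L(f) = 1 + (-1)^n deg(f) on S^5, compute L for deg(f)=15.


On S^5: L(f) = tr(f_0*) + (-1)^5 tr(f_5*) = 1 + (-1)^5 * deg(f).
L(f) = 1 + (-1)^5 * 15 = 1 + -15 = -14

-14


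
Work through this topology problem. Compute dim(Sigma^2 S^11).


Each suspension raises dimension by 1: Sigma S^n = S^{n+1}.
Sigma^2 S^11 = S^{11+2} = S^13

13


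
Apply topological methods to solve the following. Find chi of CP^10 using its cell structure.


CP^10 has one cell in each even dimension 0, 2, ..., 2*10 (10+1 cells total).
All cells are even-dimensional, so chi = number of cells.
chi = 10 + 1 = 11

11


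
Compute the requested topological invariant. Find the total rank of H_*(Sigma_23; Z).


For Sigma_23: b_0 = 1, b_1 = 2g = 46, b_2 = 1.
Total = 1 + 46 + 1 = 48

48


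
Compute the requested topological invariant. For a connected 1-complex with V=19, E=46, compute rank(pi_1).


For a connected graph: rank(pi_1) = b_1 = E - V + 1 = 1 - chi.
chi = V - E = 19 - 46 = -27.
rank = 1 - (-27) = 46 - 19 + 1 = 28

28


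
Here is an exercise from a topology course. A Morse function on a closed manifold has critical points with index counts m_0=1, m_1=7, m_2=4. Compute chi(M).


Morse theory: chi(M) = sum_k (-1)^k m_k where m_k = #(index-k critical points).
= (1) + (-7) + (4) = -2

-2


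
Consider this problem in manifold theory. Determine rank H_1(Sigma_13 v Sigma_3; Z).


For a wedge: H_1(A v B) = H_1(A) + H_1(B).
b_1(Sigma_13) = 26, b_1(Sigma_3) = 6.
b_1 = 26 + 6 = 32

32


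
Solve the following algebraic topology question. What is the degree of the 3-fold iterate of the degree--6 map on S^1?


deg(f) = -6. Degree is multiplicative: deg(f^3) = (deg f)^3.
deg(f^3) = (-6)^3 = -216

-216


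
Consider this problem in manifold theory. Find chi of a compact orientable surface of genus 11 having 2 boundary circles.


For a compact orientable surface with genus g and b boundary components: chi = 2 - 2g - b.
chi = 2 - 2*11 - 2 = 2 - 22 - 2 = -22

-22


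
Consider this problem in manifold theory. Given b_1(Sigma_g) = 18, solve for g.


For a closed orientable surface: b_1 = 2g.
18 = 2g
g = 18 / 2 = 9

9


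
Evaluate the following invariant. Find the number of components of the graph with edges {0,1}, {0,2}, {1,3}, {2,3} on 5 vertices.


Run DFS/union-find over 5 vertices.
V = 5, E = 4.
Number of components = 2

2


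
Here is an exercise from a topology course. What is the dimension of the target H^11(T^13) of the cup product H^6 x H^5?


Cup product: H^p x H^q -> H^{p+q}; here p+q = 6+5 = 11.
rank H^k(T^n) = C(n,k).
C(13,11) = 78

78
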